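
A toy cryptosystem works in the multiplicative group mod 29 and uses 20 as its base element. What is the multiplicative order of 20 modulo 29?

7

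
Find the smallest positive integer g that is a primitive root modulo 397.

φ(397) = 397 − 1 = 396 = 2^2 · 3^2 · 11.
g is a primitive root iff g^(396/q) ≢ 1 (mod 397) for each prime q ∈ {2, 3, 11}.
g = 2: 2^198 ≡ 396; 2^132 ≡ 1 — hits 1, so not a primitive root.
g = 3: 3^198 ≡ 1 — hits 1, so not a primitive root.
g = 4: 4^198 ≡ 1 — hits 1, so not a primitive root.
g = 5: 5^198 ≡ 396; 5^132 ≡ 362; 5^36 ≡ 290 — none is 1, so 5 is a primitive root.
The smallest primitive root modulo 397 is 5.

5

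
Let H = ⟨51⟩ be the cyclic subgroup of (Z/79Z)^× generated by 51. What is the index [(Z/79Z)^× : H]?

2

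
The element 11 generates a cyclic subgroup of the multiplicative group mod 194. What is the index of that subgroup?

2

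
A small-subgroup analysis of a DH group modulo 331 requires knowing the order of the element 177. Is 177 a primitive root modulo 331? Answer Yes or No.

No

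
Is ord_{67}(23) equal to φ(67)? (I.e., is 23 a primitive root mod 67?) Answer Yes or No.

No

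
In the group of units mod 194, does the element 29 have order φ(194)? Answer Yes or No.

Yes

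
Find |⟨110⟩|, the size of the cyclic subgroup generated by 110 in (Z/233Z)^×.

Since 110 ∈ (Z/233Z)^×, its order divides φ(233) = 233 − 1 = 232 = 2^3 · 29.
Divisors of 232: 1, 2, 4, 8, 29, 58, 116, 232.
Test each divisor d:
110^1 ≡ 110 (mod 233)
110^2 ≡ 217 (mod 233)
110^4 ≡ 23 (mod 233)
110^8 ≡ 63 (mod 233)
110^29 ≡ 144 (mod 233)
110^58 ≡ 232 (mod 233)
110^116 ≡ 1 (mod 233) ✓
Therefore the multiplicative order of 110 modulo 233 is 116.

116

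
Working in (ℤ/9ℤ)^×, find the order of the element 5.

6

Since 5 ∈ (Z/9Z)^×, its order divides φ(9) = φ(3^2) = 3·(3−1) = 6 = 2 · 3.
Divisors of 6: 1, 2, 3, 6.
Check 5^d mod 9 for each divisor in increasing order:
5^1 ≡ 5
5^2 ≡ 7
5^3 ≡ 8
5^6 ≡ 1
Therefore the multiplicative order of 5 modulo 9 is 6.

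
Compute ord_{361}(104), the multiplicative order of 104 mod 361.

The order of 104 must divide φ(361) = φ(19^2) = 19·(19−1) = 342 = 2 · 3^2 · 19.
Divisors of 342: 1, 2, 3, 6, 9, 18, 19, 38, 57, 114, 171, 342.
Test each divisor d:
104^1 ≡ 104
104^2 ≡ 347
104^3 ≡ 349
104^6 ≡ 144
104^9 ≡ 77
104^18 ≡ 153
104^19 ≡ 28
104^38 ≡ 62
104^57 ≡ 292
104^114 ≡ 68
104^171 ≡ 1
So ord_361(104) = 171.

171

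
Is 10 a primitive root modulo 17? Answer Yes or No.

Yes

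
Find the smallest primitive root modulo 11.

2

φ(11) = 11 − 1 = 10 = 2 · 5.
g is a primitive root iff g^(10/q) ≢ 1 (mod 11) for each prime q ∈ {2, 5}.
g = 2: 2^5 ≡ 10; 2^2 ≡ 4 — none is 1, so 2 is a primitive root.
The smallest primitive root modulo 11 is 2.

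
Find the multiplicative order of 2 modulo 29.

Since 2 ∈ (Z/29Z)^×, its order divides φ(29) = 29 − 1 = 28 = 2^2 · 7.
Divisors of 28: 1, 2, 4, 7, 14, 28.
Test each divisor d:
2^1 ≡ 2 (mod 29)
2^2 ≡ 4 (mod 29)
2^4 ≡ 16 (mod 29)
2^7 ≡ 12 (mod 29)
2^14 ≡ 28 (mod 29)
2^28 ≡ 1 (mod 29) ✓
Therefore the multiplicative order of 2 modulo 29 is 28.

28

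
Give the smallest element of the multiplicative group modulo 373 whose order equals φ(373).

φ(373) = 373 − 1 = 372 = 2^2 · 3 · 31.
g is a primitive root iff g^(372/q) ≢ 1 (mod 373) for each prime q ∈ {2, 3, 31}.
g = 2: 2^186 ≡ 372; 2^124 ≡ 284; 2^12 ≡ 366 — none is 1, so 2 is a primitive root.
So 2 is the smallest generator of (Z/373Z)^×.

2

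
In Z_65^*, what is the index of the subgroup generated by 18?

By Lagrange's theorem, ord_65(18) divides φ(65) = φ(5·13) = (5−1)·(13−1) = 4·12 = 48 = 2^4 · 3.
Divisors of 48: 1, 2, 3, 4, 6, 8, 12, 16, 24, 48.
Evaluate successive powers at the divisors of 48:
18^1 ≡ 18 (mod 65)
18^2 ≡ 64 (mod 65)
18^3 ≡ 47 (mod 65)
18^4 ≡ 1 (mod 65) ✓
Thus |⟨18⟩| = ord(18) = 4.
The index is φ(65) / ord(18) = 48 / 4 = 12.

12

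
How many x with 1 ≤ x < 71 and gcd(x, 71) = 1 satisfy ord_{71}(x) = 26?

0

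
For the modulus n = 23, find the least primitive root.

φ(23) = 23 − 1 = 22 = 2 · 11.
g is a primitive root iff g^(22/q) ≢ 1 (mod 23) for each prime q ∈ {2, 11}.
g = 2: 2^11 ≡ 1 — hits 1, so not a primitive root.
g = 3: 3^11 ≡ 1 — hits 1, so not a primitive root.
g = 4: 4^11 ≡ 1 — hits 1, so not a primitive root.
g = 5: 5^11 ≡ 22; 5^2 ≡ 2 — none is 1, so 5 is a primitive root.
The smallest primitive root modulo 23 is 5.

5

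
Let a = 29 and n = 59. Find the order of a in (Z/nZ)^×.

29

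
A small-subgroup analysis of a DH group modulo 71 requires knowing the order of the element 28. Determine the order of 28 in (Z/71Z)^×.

By Lagrange's theorem, ord_71(28) divides φ(71) = 71 − 1 = 70 = 2 · 5 · 7.
Divisors of 70: 1, 2, 5, 7, 10, 14, 35, 70.
Check 28^d mod 71 for each divisor in increasing order:
28^1 ≡ 28 (mod 71)
28^2 ≡ 3 (mod 71)
28^5 ≡ 39 (mod 71)
28^7 ≡ 46 (mod 71)
28^10 ≡ 30 (mod 71)
28^14 ≡ 57 (mod 71)
28^35 ≡ 70 (mod 71)
28^70 ≡ 1 (mod 71) ✓
So ord_71(28) = 70.

70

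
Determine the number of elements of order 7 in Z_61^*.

φ(61) = 61 − 1 = 60 = 2^2 · 3 · 5.
(Z/61Z)^× is cyclic (|G| = 60); a cyclic group of order m has exactly φ(d) elements of each order d | m, and none otherwise.
Here 60 is not a multiple of 7, so there are no elements of order 7.

0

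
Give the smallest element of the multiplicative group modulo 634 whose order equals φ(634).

3

φ(634) = φ(2)·φ(317) = 1·316 = 316 = 2^2 · 79.
Test candidates g = 2, 3, … against the prime factors q ∈ {2, 79} of φ(634): g is a generator iff g^(316/q) ≢ 1 for every such q.
g = 2: gcd(2, 634) = 2 > 1, not a unit — skip.
g = 3: 3^158 ≡ 633; 3^4 ≡ 81 — none is 1, so 3 is a primitive root.
The smallest primitive root modulo 634 is 3.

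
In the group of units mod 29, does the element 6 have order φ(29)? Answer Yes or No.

No

φ(29) = 29 − 1 = 28 = 2^2 · 7.
Test 6^(28/q) mod 29 for each prime factor q of 28:
6^14 ≡ 1 (mod 29)  [q = 2: ≡ 1 ✗]
6^4 ≡ 20 (mod 29)  [q = 7: ≢ 1 ✓]
6^14 ≡ 1 shows ord(6) | 14, strictly less than φ(29); not a primitive root.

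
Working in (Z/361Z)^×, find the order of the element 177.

171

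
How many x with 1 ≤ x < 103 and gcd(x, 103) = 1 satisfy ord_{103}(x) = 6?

φ(103) = 103 − 1 = 102 = 2 · 3 · 17.
Since (Z/103Z)^× is cyclic of order 102, the number of elements of order d is φ(d) when d | 102 and 0 otherwise.
6 = 2 · 3 divides 102, and φ(6) = 2.

2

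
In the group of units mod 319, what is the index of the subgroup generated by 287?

10

ord(287) | φ(319) = φ(11·29) = (11−1)·(29−1) = 10·28 = 280 = 2^3 · 5 · 7.
Divisors of 280: 1, 2, 4, 5, 7, 8, 10, 14, 20, 28, 35, 40, 56, 70, 140, 280.
Compute 287^d (mod 319) for the divisors d until we hit 1:
287^1 ≡ 287 (mod 319)
287^2 ≡ 67 (mod 319)
287^4 ≡ 23 (mod 319)
287^5 ≡ 221 (mod 319)
287^7 ≡ 133 (mod 319)
287^8 ≡ 210 (mod 319)
287^10 ≡ 34 (mod 319)
287^14 ≡ 144 (mod 319)
287^20 ≡ 199 (mod 319)
287^28 ≡ 1 (mod 319) ✓
So ord_319(287) = 28, hence |⟨287⟩| = 28.
The index is φ(319) / ord(287) = 280 / 28 = 10.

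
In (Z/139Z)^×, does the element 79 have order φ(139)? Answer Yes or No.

No

φ(139) = 139 − 1 = 138 = 2 · 3 · 23.
It suffices to check that the order of 79 is not a proper divisor of 138: compute 79^(138/q) for q ∈ {2, 3, 23}.
79^69 ≡ 1 (mod 139)  [q = 2: ≡ 1 ✗]
79^46 ≡ 1 (mod 139)  [q = 3: ≡ 1 ✗]
79^6 ≡ 36 (mod 139)  [q = 23: ≢ 1 ✓]
The check at q = 2 fails, so 79 generates a proper subgroup.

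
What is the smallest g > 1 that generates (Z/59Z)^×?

2

φ(59) = 59 − 1 = 58 = 2 · 29.
g is a primitive root iff g^(58/q) ≢ 1 (mod 59) for each prime q ∈ {2, 29}.
g = 2: 2^29 ≡ 58; 2^2 ≡ 4 — none is 1, so 2 is a primitive root.
So 2 is the smallest generator of (Z/59Z)^×.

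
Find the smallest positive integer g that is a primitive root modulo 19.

φ(19) = 19 − 1 = 18 = 2 · 3^2.
Test candidates g = 2, 3, … against the prime factors q ∈ {2, 3} of φ(19): g is a generator iff g^(18/q) ≢ 1 for every such q.
g = 2: 2^9 ≡ 18; 2^6 ≡ 7 — none is 1, so 2 is a primitive root.
Hence the least primitive root of 19 is 2.

2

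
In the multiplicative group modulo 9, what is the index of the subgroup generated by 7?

2

The order of 7 must divide φ(9) = φ(3^2) = 3·(3−1) = 6 = 2 · 3.
Divisors of 6: 1, 2, 3, 6.
Test each divisor d:
7^1 ≡ 7 (mod 9)
7^2 ≡ 4 (mod 9)
7^3 ≡ 1 (mod 9) ✓
The order of 7 is 3, so the subgroup it generates has 3 elements.
The index is φ(9) / ord(7) = 6 / 3 = 2.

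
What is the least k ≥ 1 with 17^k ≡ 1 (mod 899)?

Since 17 ∈ (Z/899Z)^×, its order divides φ(899) = φ(29·31) = (29−1)·(31−1) = 28·30 = 840 = 2^3 · 3 · 5 · 7.
Divisors of 840: 1, 2, 3, 4, 5, 6, 7, 8, 10, 12, 14, 15, 20, 21, 24, 28, 30, 35, 40, 42, 56, 60, 70, 84, 105, 120, 140, 168, 210, 280, 420, 840.
Check 17^d mod 899 for each divisor in increasing order:
17^1 ≡ 17
17^2 ≡ 289
17^3 ≡ 418
17^4 ≡ 813
17^5 ≡ 336
17^6 ≡ 318
17^7 ≡ 12
17^8 ≡ 204
17^10 ≡ 521
17^12 ≡ 436
17^14 ≡ 144
17^15 ≡ 650
17^20 ≡ 842
17^21 ≡ 829
17^24 ≡ 407
17^28 ≡ 59
17^30 ≡ 869
17^35 ≡ 708
17^40 ≡ 552
17^42 ≡ 405
17^56 ≡ 784
17^60 ≡ 1
Therefore the multiplicative order of 17 modulo 899 is 60.

60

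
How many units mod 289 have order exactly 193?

φ(289) = φ(17^2) = 17·(17−1) = 272 = 2^4 · 17.
In a cyclic group of order 272, there are φ(d) elements of order d for each divisor d of 272, and zero for non-divisors.
Since 193 ∤ 272, the count is 0.

0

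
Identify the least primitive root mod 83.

2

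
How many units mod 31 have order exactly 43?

0

φ(31) = 31 − 1 = 30 = 2 · 3 · 5.
Since (Z/31Z)^× is cyclic of order 30, the number of elements of order d is φ(d) when d | 30 and 0 otherwise.
Here 30 is not a multiple of 43, so there are no elements of order 43.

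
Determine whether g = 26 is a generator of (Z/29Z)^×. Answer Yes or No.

Yes

φ(29) = 29 − 1 = 28 = 2^2 · 7.
An element g generates (Z/29Z)^× iff g^(28/q) ≢ 1 (mod 29) for each prime q ∈ {2, 7}.
26^14 ≡ 28 (mod 29)  [q = 2: ≢ 1 ✓]
26^4 ≡ 23 (mod 29)  [q = 7: ≢ 1 ✓]
None equal 1, so ord_29(26) = 28: 26 is a primitive root.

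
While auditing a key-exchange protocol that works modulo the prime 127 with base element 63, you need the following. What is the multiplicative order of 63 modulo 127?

14

By Lagrange's theorem, ord_127(63) divides φ(127) = 127 − 1 = 126 = 2 · 3^2 · 7.
Divisors of 126: 1, 2, 3, 6, 7, 9, 14, 18, 21, 42, 63, 126.
Test each divisor d:
63^1 ≡ 63
63^2 ≡ 32
63^3 ≡ 111
63^6 ≡ 2
63^7 ≡ 126
63^9 ≡ 95
63^14 ≡ 1
The smallest such exponent is 14, so the order of 63 is 14.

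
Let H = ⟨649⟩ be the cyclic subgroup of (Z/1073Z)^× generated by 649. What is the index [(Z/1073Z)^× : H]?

Since 649 ∈ (Z/1073Z)^×, its order divides φ(1073) = φ(29·37) = (29−1)·(37−1) = 28·36 = 1008 = 2^4 · 3^2 · 7.
Divisors of 1008: 1, 2, 3, 4, 6, 7, 8, 9, 12, 14, 16, 18, 21, 24, 28, 36, 42, 48, 56, 63, 72, 84, 112, 126, 144, 168, 252, 336, 504, 1008.
Evaluate successive powers at the divisors of 1008:
649^1 ≡ 649
649^2 ≡ 585
649^3 ≡ 896
649^4 ≡ 1011
649^6 ≡ 212
649^7 ≡ 244
649^8 ≡ 625
649^9 ≡ 31
649^12 ≡ 951
649^14 ≡ 521
649^16 ≡ 53
649^18 ≡ 961
649^21 ≡ 510
649^24 ≡ 935
649^28 ≡ 1045
649^36 ≡ 741
649^42 ≡ 434
649^48 ≡ 803
649^56 ≡ 784
649^63 ≡ 302
649^72 ≡ 778
649^84 ≡ 581
649^112 ≡ 900
649^126 ≡ 1072
649^144 ≡ 112
649^168 ≡ 639
649^252 ≡ 1
So ord_1073(649) = 252, hence |⟨649⟩| = 252.
Index = |(Z/1073Z)^×| / |⟨649⟩| = 1008 / 252 = 4.

4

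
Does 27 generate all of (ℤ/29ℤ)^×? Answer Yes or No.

φ(29) = 29 − 1 = 28 = 2^2 · 7.
An element g generates (Z/29Z)^× iff g^(28/q) ≢ 1 (mod 29) for each prime q ∈ {2, 7}.
27^14 ≡ 28 (mod 29)  [q = 2: ≢ 1 ✓]
27^4 ≡ 16 (mod 29)  [q = 7: ≢ 1 ✓]
All checks pass, so 27 has order 28 and is a primitive root modulo 29.

Yes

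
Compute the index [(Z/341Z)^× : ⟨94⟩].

The order of 94 must divide φ(341) = φ(11·31) = (11−1)·(31−1) = 10·30 = 300 = 2^2 · 3 · 5^2.
Divisors of 300: 1, 2, 3, 4, 5, 6, 10, 12, 15, 20, 25, 30, 50, 60, 75, 100, 150, 300.
Compute 94^d (mod 341) for the divisors d until we hit 1:
94^1 ≡ 94 (mod 341)
94^2 ≡ 311 (mod 341)
94^3 ≡ 249 (mod 341)
94^4 ≡ 218 (mod 341)
94^5 ≡ 32 (mod 341)
94^6 ≡ 280 (mod 341)
94^10 ≡ 1 (mod 341) ✓
The order of 94 is 10, so the subgroup it generates has 10 elements.
The index is φ(341) / ord(94) = 300 / 10 = 30.

30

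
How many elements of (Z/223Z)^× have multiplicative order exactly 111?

φ(223) = 223 − 1 = 222 = 2 · 3 · 37.
Since (Z/223Z)^× is cyclic of order 222, the number of elements of order d is φ(d) when d | 222 and 0 otherwise.
111 = 3 · 37 divides 222, and φ(111) = 72.

72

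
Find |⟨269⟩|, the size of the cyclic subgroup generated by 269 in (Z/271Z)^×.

270

Since 269 ∈ (Z/271Z)^×, its order divides φ(271) = 271 − 1 = 270 = 2 · 3^3 · 5.
Divisors of 270: 1, 2, 3, 5, 6, 9, 10, 15, 18, 27, 30, 45, 54, 90, 135, 270.
Compute 269^d (mod 271) for the divisors d until we hit 1:
269^1 ≡ 269 (mod 271)
269^2 ≡ 4 (mod 271)
269^3 ≡ 263 (mod 271)
269^5 ≡ 239 (mod 271)
269^6 ≡ 64 (mod 271)
269^9 ≡ 30 (mod 271)
269^10 ≡ 211 (mod 271)
269^15 ≡ 23 (mod 271)
269^18 ≡ 87 (mod 271)
269^27 ≡ 171 (mod 271)
269^30 ≡ 258 (mod 271)
269^45 ≡ 243 (mod 271)
269^54 ≡ 244 (mod 271)
269^90 ≡ 242 (mod 271)
269^135 ≡ 270 (mod 271)
269^270 ≡ 1 (mod 271) ✓
Therefore the multiplicative order of 269 modulo 271 is 270.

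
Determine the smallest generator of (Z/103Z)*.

5

φ(103) = 103 − 1 = 102 = 2 · 3 · 17.
g is a primitive root iff g^(102/q) ≢ 1 (mod 103) for each prime q ∈ {2, 3, 17}.
g = 2: 2^51 ≡ 1 — hits 1, so not a primitive root.
g = 3: 3^51 ≡ 102; 3^34 ≡ 1 — hits 1, so not a primitive root.
g = 4: 4^51 ≡ 1 — hits 1, so not a primitive root.
g = 5: 5^51 ≡ 102; 5^34 ≡ 56; 5^6 ≡ 72 — none is 1, so 5 is a primitive root.
Hence the least primitive root of 103 is 5.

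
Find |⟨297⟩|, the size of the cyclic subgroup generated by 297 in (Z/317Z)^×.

316

ord(297) | φ(317) = 317 − 1 = 316 = 2^2 · 79.
Divisors of 316: 1, 2, 4, 79, 158, 316.
Compute 297^d (mod 317) for the divisors d until we hit 1:
297^1 ≡ 297 (mod 317)
297^2 ≡ 83 (mod 317)
297^4 ≡ 232 (mod 317)
297^79 ≡ 114 (mod 317)
297^158 ≡ 316 (mod 317)
297^316 ≡ 1 (mod 317) ✓
Hence ord(297) = 316.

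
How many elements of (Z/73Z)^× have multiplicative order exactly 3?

φ(73) = 73 − 1 = 72 = 2^3 · 3^2.
Since (Z/73Z)^× is cyclic of order 72, the number of elements of order d is φ(d) when d | 72 and 0 otherwise.
3 | 72, and φ(3) = 3 − 1 = 2.

2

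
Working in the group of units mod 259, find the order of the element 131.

36

ord(131) | φ(259) = φ(7·37) = (7−1)·(37−1) = 6·36 = 216 = 2^3 · 3^3.
Divisors of 216: 1, 2, 3, 4, 6, 8, 9, 12, 18, 24, 27, 36, 54, 72, 108, 216.
Evaluate successive powers at the divisors of 216:
131^1 ≡ 131 (mod 259)
131^2 ≡ 67 (mod 259)
131^3 ≡ 230 (mod 259)
131^4 ≡ 86 (mod 259)
131^6 ≡ 64 (mod 259)
131^8 ≡ 144 (mod 259)
131^9 ≡ 216 (mod 259)
131^12 ≡ 211 (mod 259)
131^18 ≡ 36 (mod 259)
131^24 ≡ 232 (mod 259)
131^27 ≡ 6 (mod 259)
131^36 ≡ 1 (mod 259) ✓
Hence ord(131) = 36.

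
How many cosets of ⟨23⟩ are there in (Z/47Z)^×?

ord(23) | φ(47) = 47 − 1 = 46 = 2 · 23.
Divisors of 46: 1, 2, 23, 46.
Test each divisor d:
23^1 ≡ 23
23^2 ≡ 12
23^23 ≡ 46
23^46 ≡ 1
So ord_47(23) = 46, hence |⟨23⟩| = 46.
Index = |(Z/47Z)^×| / |⟨23⟩| = 46 / 46 = 1.

1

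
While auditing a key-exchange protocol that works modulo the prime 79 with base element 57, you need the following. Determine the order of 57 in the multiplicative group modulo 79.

ord(57) | φ(79) = 79 − 1 = 78 = 2 · 3 · 13.
Divisors of 78: 1, 2, 3, 6, 13, 26, 39, 78.
Test each divisor d:
57^1 ≡ 57
57^2 ≡ 10
57^3 ≡ 17
57^6 ≡ 52
57^13 ≡ 78
57^26 ≡ 1
Hence ord(57) = 26.

26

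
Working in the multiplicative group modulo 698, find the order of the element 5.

The order of 5 must divide φ(698) = φ(2)·φ(349) = 1·348 = 348 = 2^2 · 3 · 29.
Divisors of 348: 1, 2, 3, 4, 6, 12, 29, 58, 87, 116, 174, 348.
Test each divisor d:
5^1 ≡ 5 (mod 698)
5^2 ≡ 25 (mod 698)
5^3 ≡ 125 (mod 698)
5^4 ≡ 625 (mod 698)
5^6 ≡ 269 (mod 698)
5^12 ≡ 467 (mod 698)
5^29 ≡ 227 (mod 698)
5^58 ≡ 575 (mod 698)
5^87 ≡ 697 (mod 698)
5^116 ≡ 471 (mod 698)
5^174 ≡ 1 (mod 698) ✓
So ord_698(5) = 174.

174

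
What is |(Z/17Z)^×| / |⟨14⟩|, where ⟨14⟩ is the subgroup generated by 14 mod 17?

Since 14 ∈ (Z/17Z)^×, its order divides φ(17) = 17 − 1 = 16 = 2^4.
Divisors of 16: 1, 2, 4, 8, 16.
Test each divisor d:
14^1 ≡ 14 (mod 17)
14^2 ≡ 9 (mod 17)
14^4 ≡ 13 (mod 17)
14^8 ≡ 16 (mod 17)
14^16 ≡ 1 (mod 17) ✓
Thus |⟨14⟩| = ord(14) = 16.
Index = |(Z/17Z)^×| / |⟨14⟩| = 16 / 16 = 1.

1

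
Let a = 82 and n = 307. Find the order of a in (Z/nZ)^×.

306

Since 82 ∈ (Z/307Z)^×, its order divides φ(307) = 307 − 1 = 306 = 2 · 3^2 · 17.
Divisors of 306: 1, 2, 3, 6, 9, 17, 18, 34, 51, 102, 153, 306.
Evaluate successive powers at the divisors of 306:
82^1 ≡ 82 (mod 307)
82^2 ≡ 277 (mod 307)
82^3 ≡ 303 (mod 307)
82^6 ≡ 16 (mod 307)
82^9 ≡ 243 (mod 307)
82^17 ≡ 20 (mod 307)
82^18 ≡ 105 (mod 307)
82^34 ≡ 93 (mod 307)
82^51 ≡ 18 (mod 307)
82^102 ≡ 17 (mod 307)
82^153 ≡ 306 (mod 307)
82^306 ≡ 1 (mod 307) ✓
The smallest such exponent is 306, so the order of 82 is 306.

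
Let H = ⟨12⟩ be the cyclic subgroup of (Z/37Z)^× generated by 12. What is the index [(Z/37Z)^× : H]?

Since 12 ∈ (Z/37Z)^×, its order divides φ(37) = 37 − 1 = 36 = 2^2 · 3^2.
Divisors of 36: 1, 2, 3, 4, 6, 9, 12, 18, 36.
Compute 12^d (mod 37) for the divisors d until we hit 1:
12^1 ≡ 12 (mod 37)
12^2 ≡ 33 (mod 37)
12^3 ≡ 26 (mod 37)
12^4 ≡ 16 (mod 37)
12^6 ≡ 10 (mod 37)
12^9 ≡ 1 (mod 37) ✓
Thus |⟨12⟩| = ord(12) = 9.
[(Z/37Z)^× : ⟨12⟩] = 36/9 = 4.

4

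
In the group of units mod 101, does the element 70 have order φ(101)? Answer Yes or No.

No

φ(101) = 101 − 1 = 100 = 2^2 · 5^2.
70 is a primitive root mod 101 iff 70^(φ(101)/q) ≢ 1 for every prime q | φ(101), i.e. q ∈ {2, 5}.
70^50 ≡ 1 (mod 101)  [q = 2: ≡ 1 ✗]
70^20 ≡ 84 (mod 101)  [q = 5: ≢ 1 ✓]
The check at q = 2 fails, so 70 generates a proper subgroup.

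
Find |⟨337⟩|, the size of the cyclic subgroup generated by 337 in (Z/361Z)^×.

342

ord(337) | φ(361) = φ(19^2) = 19·(19−1) = 342 = 2 · 3^2 · 19.
Divisors of 342: 1, 2, 3, 6, 9, 18, 19, 38, 57, 114, 171, 342.
Compute 337^d (mod 361) for the divisors d until we hit 1:
337^1 ≡ 337 (mod 361)
337^2 ≡ 215 (mod 361)
337^3 ≡ 255 (mod 361)
337^6 ≡ 45 (mod 361)
337^9 ≡ 284 (mod 361)
337^18 ≡ 153 (mod 361)
337^19 ≡ 299 (mod 361)
337^38 ≡ 234 (mod 361)
337^57 ≡ 293 (mod 361)
337^114 ≡ 292 (mod 361)
337^171 ≡ 360 (mod 361)
337^342 ≡ 1 (mod 361) ✓
The smallest such exponent is 342, so the order of 337 is 342.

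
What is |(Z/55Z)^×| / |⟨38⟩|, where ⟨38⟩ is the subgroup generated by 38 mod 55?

2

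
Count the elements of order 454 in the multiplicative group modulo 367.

0

φ(367) = 367 − 1 = 366 = 2 · 3 · 61.
Since (Z/367Z)^× is cyclic of order 366, the number of elements of order d is φ(d) when d | 366 and 0 otherwise.
Since 454 ∤ 366, the count is 0.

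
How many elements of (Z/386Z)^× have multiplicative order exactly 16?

8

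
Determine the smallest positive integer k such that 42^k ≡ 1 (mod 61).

15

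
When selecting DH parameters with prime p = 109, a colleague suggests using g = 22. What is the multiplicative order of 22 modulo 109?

27

Since 22 ∈ (Z/109Z)^×, its order divides φ(109) = 109 − 1 = 108 = 2^2 · 3^3.
Divisors of 108: 1, 2, 3, 4, 6, 9, 12, 18, 27, 36, 54, 108.
Check 22^d mod 109 for each divisor in increasing order:
22^1 ≡ 22
22^2 ≡ 48
22^3 ≡ 75
22^4 ≡ 15
22^6 ≡ 66
22^9 ≡ 45
22^12 ≡ 105
22^18 ≡ 63
22^27 ≡ 1
Hence ord(22) = 27.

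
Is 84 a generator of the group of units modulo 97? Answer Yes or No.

φ(97) = 97 − 1 = 96 = 2^5 · 3.
It suffices to check that the order of 84 is not a proper divisor of 96: compute 84^(96/q) for q ∈ {2, 3}.
84^48 ≡ 96 (mod 97)  [q = 2: ≢ 1 ✓]
84^32 ≡ 35 (mod 97)  [q = 3: ≢ 1 ✓]
None equal 1, so ord_97(84) = 96: 84 is a primitive root.

Yes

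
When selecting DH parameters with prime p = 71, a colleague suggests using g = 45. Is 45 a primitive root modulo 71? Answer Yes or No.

No

φ(71) = 71 − 1 = 70 = 2 · 5 · 7.
It suffices to check that the order of 45 is not a proper divisor of 70: compute 45^(70/q) for q ∈ {2, 5, 7}.
45^35 ≡ 1 (mod 71)  [q = 2: ≡ 1 ✗]
45^14 ≡ 1 (mod 71)  [q = 5: ≡ 1 ✗]
45^10 ≡ 32 (mod 71)  [q = 7: ≢ 1 ✓]
Since 45^35 ≡ 1, the order of 45 divides 35 < 70, so 45 is not a primitive root.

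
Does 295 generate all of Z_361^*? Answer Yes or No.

Yes

φ(361) = φ(19^2) = 19·(19−1) = 342 = 2 · 3^2 · 19.
It suffices to check that the order of 295 is not a proper divisor of 342: compute 295^(342/q) for q ∈ {2, 3, 19}.
295^171 ≡ 360 (mod 361)  [q = 2: ≢ 1 ✓]
295^114 ≡ 68 (mod 361)  [q = 3: ≢ 1 ✓]
295^18 ≡ 77 (mod 361)  [q = 19: ≢ 1 ✓]
Every test exponent gives a nontrivial residue, hence 295 generates the full group.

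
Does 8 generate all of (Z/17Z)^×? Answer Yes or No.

No

φ(17) = 17 − 1 = 16 = 2^4.
It suffices to check that the order of 8 is not a proper divisor of 16: compute 8^(16/q) for q ∈ {2}.
8^8 ≡ 1 (mod 17)  [q = 2: ≡ 1 ✗]
8^8 ≡ 1 shows ord(8) | 8, strictly less than φ(17); not a primitive root.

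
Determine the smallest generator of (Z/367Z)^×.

φ(367) = 367 − 1 = 366 = 2 · 3 · 61.
Test candidates g = 2, 3, … against the prime factors q ∈ {2, 3, 61} of φ(367): g is a generator iff g^(366/q) ≢ 1 for every such q.
g = 2: 2^183 ≡ 1 — hits 1, so not a primitive root.
g = 3: 3^183 ≡ 366; 3^122 ≡ 1 — hits 1, so not a primitive root.
g = 4: 4^183 ≡ 1 — hits 1, so not a primitive root.
g = 5: 5^183 ≡ 366; 5^122 ≡ 1 — hits 1, so not a primitive root.
g = 6: 6^183 ≡ 366; 6^122 ≡ 283; 6^6 ≡ 47 — none is 1, so 6 is a primitive root.
Hence the least primitive root of 367 is 6.

6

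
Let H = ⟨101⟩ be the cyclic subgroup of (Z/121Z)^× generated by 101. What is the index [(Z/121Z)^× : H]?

ord(101) | φ(121) = φ(11^2) = 11·(11−1) = 110 = 2 · 5 · 11.
Divisors of 110: 1, 2, 5, 10, 11, 22, 55, 110.
Compute 101^d (mod 121) for the divisors d until we hit 1:
101^1 ≡ 101 (mod 121)
101^2 ≡ 37 (mod 121)
101^5 ≡ 87 (mod 121)
101^10 ≡ 67 (mod 121)
101^11 ≡ 112 (mod 121)
101^22 ≡ 81 (mod 121)
101^55 ≡ 120 (mod 121)
101^110 ≡ 1 (mod 121) ✓
The order of 101 is 110, so the subgroup it generates has 110 elements.
Index = |(Z/121Z)^×| / |⟨101⟩| = 110 / 110 = 1.

1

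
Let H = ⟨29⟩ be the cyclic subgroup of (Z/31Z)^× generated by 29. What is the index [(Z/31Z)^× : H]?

ord(29) | φ(31) = 31 − 1 = 30 = 2 · 3 · 5.
Divisors of 30: 1, 2, 3, 5, 6, 10, 15, 30.
Evaluate successive powers at the divisors of 30:
29^1 ≡ 29 (mod 31)
29^2 ≡ 4 (mod 31)
29^3 ≡ 23 (mod 31)
29^5 ≡ 30 (mod 31)
29^6 ≡ 2 (mod 31)
29^10 ≡ 1 (mod 31) ✓
Thus |⟨29⟩| = ord(29) = 10.
[(Z/31Z)^× : ⟨29⟩] = 30/10 = 3.

3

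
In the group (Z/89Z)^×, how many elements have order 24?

0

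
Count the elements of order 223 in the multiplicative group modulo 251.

0

φ(251) = 251 − 1 = 250 = 2 · 5^3.
(Z/251Z)^× is cyclic (|G| = 250); a cyclic group of order m has exactly φ(d) elements of each order d | m, and none otherwise.
Since 223 ∤ 250, the count is 0.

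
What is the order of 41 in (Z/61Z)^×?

The order of 41 must divide φ(61) = 61 − 1 = 60 = 2^2 · 3 · 5.
Divisors of 60: 1, 2, 3, 4, 5, 6, 10, 12, 15, 20, 30, 60.
Compute 41^d (mod 61) for the divisors d until we hit 1:
41^1 ≡ 41
41^2 ≡ 34
41^3 ≡ 52
41^4 ≡ 58
41^5 ≡ 60
41^6 ≡ 20
41^10 ≡ 1
So ord_61(41) = 10.

10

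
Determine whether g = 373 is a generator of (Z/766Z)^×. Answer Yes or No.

No

φ(766) = φ(2)·φ(383) = 1·382 = 382 = 2 · 191.
An element g generates (Z/766Z)^× iff g^(382/q) ≢ 1 (mod 766) for each prime q ∈ {2, 191}.
373^191 ≡ 1 (mod 766)  [q = 2: ≡ 1 ✗]
373^2 ≡ 483 (mod 766)  [q = 191: ≢ 1 ✓]
The check at q = 2 fails, so 373 generates a proper subgroup.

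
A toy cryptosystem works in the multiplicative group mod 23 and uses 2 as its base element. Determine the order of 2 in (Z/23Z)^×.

By Lagrange's theorem, ord_23(2) divides φ(23) = 23 − 1 = 22 = 2 · 11.
Divisors of 22: 1, 2, 11, 22.
Check 2^d mod 23 for each divisor in increasing order:
2^1 ≡ 2 (mod 23)
2^2 ≡ 4 (mod 23)
2^11 ≡ 1 (mod 23) ✓
The smallest such exponent is 11, so the order of 2 is 11.

11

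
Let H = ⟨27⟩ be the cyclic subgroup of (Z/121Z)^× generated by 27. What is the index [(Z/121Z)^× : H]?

ord(27) | φ(121) = φ(11^2) = 11·(11−1) = 110 = 2 · 5 · 11.
Divisors of 110: 1, 2, 5, 10, 11, 22, 55, 110.
Test each divisor d:
27^1 ≡ 27 (mod 121)
27^2 ≡ 3 (mod 121)
27^5 ≡ 1 (mod 121) ✓
So ord_121(27) = 5, hence |⟨27⟩| = 5.
[(Z/121Z)^× : ⟨27⟩] = 110/5 = 22.

22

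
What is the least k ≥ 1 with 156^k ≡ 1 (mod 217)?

3

The order of 156 must divide φ(217) = φ(7·31) = (7−1)·(31−1) = 6·30 = 180 = 2^2 · 3^2 · 5.
Divisors of 180: 1, 2, 3, 4, 5, 6, 9, 10, 12, 15, 18, 20, 30, 36, 45, 60, 90, 180.
Evaluate successive powers at the divisors of 180:
156^1 ≡ 156
156^2 ≡ 32
156^3 ≡ 1
The smallest such exponent is 3, so the order of 156 is 3.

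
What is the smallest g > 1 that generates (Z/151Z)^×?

φ(151) = 151 − 1 = 150 = 2 · 3 · 5^2.
g is a primitive root iff g^(150/q) ≢ 1 (mod 151) for each prime q ∈ {2, 3, 5}.
g = 2: 2^75 ≡ 1 — hits 1, so not a primitive root.
g = 3: 3^75 ≡ 150; 3^50 ≡ 1 — hits 1, so not a primitive root.
g = 4: 4^75 ≡ 1 — hits 1, so not a primitive root.
g = 5: 5^75 ≡ 1 — hits 1, so not a primitive root.
g = 6: 6^75 ≡ 150; 6^50 ≡ 32; 6^30 ≡ 59 — none is 1, so 6 is a primitive root.
The smallest primitive root modulo 151 is 6.

6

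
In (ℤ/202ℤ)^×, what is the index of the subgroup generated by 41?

The order of 41 must divide φ(202) = φ(2)·φ(101) = 1·100 = 100 = 2^2 · 5^2.
Divisors of 100: 1, 2, 4, 5, 10, 20, 25, 50, 100.
Check 41^d mod 202 for each divisor in increasing order:
41^1 ≡ 41 (mod 202)
41^2 ≡ 65 (mod 202)
41^4 ≡ 185 (mod 202)
41^5 ≡ 111 (mod 202)
41^10 ≡ 201 (mod 202)
41^20 ≡ 1 (mod 202) ✓
The order of 41 is 20, so the subgroup it generates has 20 elements.
Index = |(Z/202Z)^×| / |⟨41⟩| = 100 / 20 = 5.

5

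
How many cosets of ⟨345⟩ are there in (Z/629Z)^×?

The order of 345 must divide φ(629) = φ(17·37) = (17−1)·(37−1) = 16·36 = 576 = 2^6 · 3^2.
Divisors of 576: 1, 2, 3, 4, 6, 8, 9, 12, 16, 18, 24, 32, 36, 48, 64, 72, 96, 144, 192, 288, 576.
Evaluate successive powers at the divisors of 576:
345^1 ≡ 345 (mod 629)
345^2 ≡ 144 (mod 629)
345^3 ≡ 618 (mod 629)
345^4 ≡ 608 (mod 629)
345^6 ≡ 121 (mod 629)
345^8 ≡ 441 (mod 629)
345^9 ≡ 556 (mod 629)
345^12 ≡ 174 (mod 629)
345^16 ≡ 120 (mod 629)
345^18 ≡ 297 (mod 629)
345^24 ≡ 84 (mod 629)
345^32 ≡ 562 (mod 629)
345^36 ≡ 149 (mod 629)
345^48 ≡ 137 (mod 629)
345^64 ≡ 86 (mod 629)
345^72 ≡ 186 (mod 629)
345^96 ≡ 528 (mod 629)
345^144 ≡ 1 (mod 629) ✓
The order of 345 is 144, so the subgroup it generates has 144 elements.
Index = |(Z/629Z)^×| / |⟨345⟩| = 576 / 144 = 4.

4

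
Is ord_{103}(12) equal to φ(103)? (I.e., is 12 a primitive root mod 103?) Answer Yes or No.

φ(103) = 103 − 1 = 102 = 2 · 3 · 17.
It suffices to check that the order of 12 is not a proper divisor of 102: compute 12^(102/q) for q ∈ {2, 3, 17}.
12^51 ≡ 102 (mod 103)  [q = 2: ≢ 1 ✓]
12^34 ≡ 56 (mod 103)  [q = 3: ≢ 1 ✓]
12^6 ≡ 14 (mod 103)  [q = 17: ≢ 1 ✓]
None equal 1, so ord_103(12) = 102: 12 is a primitive root.

Yes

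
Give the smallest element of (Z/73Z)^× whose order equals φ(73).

5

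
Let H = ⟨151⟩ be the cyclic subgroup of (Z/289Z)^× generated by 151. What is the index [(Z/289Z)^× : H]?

By Lagrange's theorem, ord_289(151) divides φ(289) = φ(17^2) = 17·(17−1) = 272 = 2^4 · 17.
Divisors of 272: 1, 2, 4, 8, 16, 17, 34, 68, 136, 272.
Compute 151^d (mod 289) for the divisors d until we hit 1:
151^1 ≡ 151 (mod 289)
151^2 ≡ 259 (mod 289)
151^4 ≡ 33 (mod 289)
151^8 ≡ 222 (mod 289)
151^16 ≡ 154 (mod 289)
151^17 ≡ 134 (mod 289)
151^34 ≡ 38 (mod 289)
151^68 ≡ 288 (mod 289)
151^136 ≡ 1 (mod 289) ✓
So ord_289(151) = 136, hence |⟨151⟩| = 136.
The index is φ(289) / ord(151) = 272 / 136 = 2.

2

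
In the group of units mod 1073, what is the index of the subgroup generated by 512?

By Lagrange's theorem, ord_1073(512) divides φ(1073) = φ(29·37) = (29−1)·(37−1) = 28·36 = 1008 = 2^4 · 3^2 · 7.
Divisors of 1008: 1, 2, 3, 4, 6, 7, 8, 9, 12, 14, 16, 18, 21, 24, 28, 36, 42, 48, 56, 63, 72, 84, 112, 126, 144, 168, 252, 336, 504, 1008.
Test each divisor d:
512^1 ≡ 512
512^2 ≡ 332
512^3 ≡ 450
512^4 ≡ 778
512^6 ≡ 776
512^7 ≡ 302
512^8 ≡ 112
512^9 ≡ 475
512^12 ≡ 223
512^14 ≡ 1072
512^16 ≡ 741
512^18 ≡ 295
512^21 ≡ 771
512^24 ≡ 371
512^28 ≡ 1
So ord_1073(512) = 28, hence |⟨512⟩| = 28.
[(Z/1073Z)^× : ⟨512⟩] = 1008/28 = 36.

36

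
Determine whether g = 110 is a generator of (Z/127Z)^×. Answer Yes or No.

Yes

φ(127) = 127 − 1 = 126 = 2 · 3^2 · 7.
An element g generates (Z/127Z)^× iff g^(126/q) ≢ 1 (mod 127) for each prime q ∈ {2, 3, 7}.
110^63 ≡ 126 (mod 127)  [q = 2: ≢ 1 ✓]
110^42 ≡ 19 (mod 127)  [q = 3: ≢ 1 ✓]
110^18 ≡ 64 (mod 127)  [q = 7: ≢ 1 ✓]
Every test exponent gives a nontrivial residue, hence 110 generates the full group.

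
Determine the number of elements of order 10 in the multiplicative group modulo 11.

4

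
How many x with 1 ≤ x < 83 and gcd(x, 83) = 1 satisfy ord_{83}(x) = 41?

φ(83) = 83 − 1 = 82 = 2 · 41.
(Z/83Z)^× is cyclic (|G| = 82); a cyclic group of order m has exactly φ(d) elements of each order d | m, and none otherwise.
41 | 82, and φ(41) = 41 − 1 = 40.

40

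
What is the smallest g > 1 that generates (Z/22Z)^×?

7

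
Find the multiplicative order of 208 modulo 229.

76

The order of 208 must divide φ(229) = 229 − 1 = 228 = 2^2 · 3 · 19.
Divisors of 228: 1, 2, 3, 4, 6, 12, 19, 38, 57, 76, 114, 228.
Test each divisor d:
208^1 ≡ 208 (mod 229)
208^2 ≡ 212 (mod 229)
208^3 ≡ 128 (mod 229)
208^4 ≡ 60 (mod 229)
208^6 ≡ 125 (mod 229)
208^12 ≡ 53 (mod 229)
208^19 ≡ 107 (mod 229)
208^38 ≡ 228 (mod 229)
208^57 ≡ 122 (mod 229)
208^76 ≡ 1 (mod 229) ✓
Therefore the multiplicative order of 208 modulo 229 is 76.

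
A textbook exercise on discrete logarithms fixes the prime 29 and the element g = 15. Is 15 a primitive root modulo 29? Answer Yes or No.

φ(29) = 29 − 1 = 28 = 2^2 · 7.
It suffices to check that the order of 15 is not a proper divisor of 28: compute 15^(28/q) for q ∈ {2, 7}.
15^14 ≡ 28 (mod 29)  [q = 2: ≢ 1 ✓]
15^4 ≡ 20 (mod 29)  [q = 7: ≢ 1 ✓]
None equal 1, so ord_29(15) = 28: 15 is a primitive root.

Yes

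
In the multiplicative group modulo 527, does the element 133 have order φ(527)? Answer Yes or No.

No

527 = 17 · 31 is a product of two distinct odd primes, so (Z/527Z)^× ≅ (Z/17Z)^× × (Z/31Z)^× is not cyclic.
No primitive root modulo 527 exists; in particular 133 is not one.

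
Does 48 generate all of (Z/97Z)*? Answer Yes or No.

φ(97) = 97 − 1 = 96 = 2^5 · 3.
Test 48^(96/q) mod 97 for each prime factor q of 96:
48^48 ≡ 1 (mod 97)  [q = 2: ≡ 1 ✗]
48^32 ≡ 61 (mod 97)  [q = 3: ≢ 1 ✓]
The check at q = 2 fails, so 48 generates a proper subgroup.

No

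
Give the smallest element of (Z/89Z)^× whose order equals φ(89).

φ(89) = 89 − 1 = 88 = 2^3 · 11.
g is a primitive root iff g^(88/q) ≢ 1 (mod 89) for each prime q ∈ {2, 11}.
g = 2: 2^44 ≡ 1 — hits 1, so not a primitive root.
g = 3: 3^44 ≡ 88; 3^8 ≡ 64 — none is 1, so 3 is a primitive root.
The smallest primitive root modulo 89 is 3.

3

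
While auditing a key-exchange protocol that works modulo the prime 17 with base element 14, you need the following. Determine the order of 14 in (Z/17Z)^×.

16

By Lagrange's theorem, ord_17(14) divides φ(17) = 17 − 1 = 16 = 2^4.
Divisors of 16: 1, 2, 4, 8, 16.
Evaluate successive powers at the divisors of 16:
14^1 ≡ 14
14^2 ≡ 9
14^4 ≡ 13
14^8 ≡ 16
14^16 ≡ 1
Hence ord(14) = 16.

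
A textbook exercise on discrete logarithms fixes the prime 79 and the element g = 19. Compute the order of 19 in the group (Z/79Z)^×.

ord(19) | φ(79) = 79 − 1 = 78 = 2 · 3 · 13.
Divisors of 78: 1, 2, 3, 6, 13, 26, 39, 78.
Check 19^d mod 79 for each divisor in increasing order:
19^1 ≡ 19 (mod 79)
19^2 ≡ 45 (mod 79)
19^3 ≡ 65 (mod 79)
19^6 ≡ 38 (mod 79)
19^13 ≡ 23 (mod 79)
19^26 ≡ 55 (mod 79)
19^39 ≡ 1 (mod 79) ✓
Hence ord(19) = 39.

39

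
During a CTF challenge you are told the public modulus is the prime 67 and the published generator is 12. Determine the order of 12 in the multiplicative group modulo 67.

66

By Lagrange's theorem, ord_67(12) divides φ(67) = 67 − 1 = 66 = 2 · 3 · 11.
Divisors of 66: 1, 2, 3, 6, 11, 22, 33, 66.
Evaluate successive powers at the divisors of 66:
12^1 ≡ 12
12^2 ≡ 10
12^3 ≡ 53
12^6 ≡ 62
12^11 ≡ 30
12^22 ≡ 29
12^33 ≡ 66
12^66 ≡ 1
So ord_67(12) = 66.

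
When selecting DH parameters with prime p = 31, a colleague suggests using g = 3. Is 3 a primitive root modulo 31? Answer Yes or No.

Yes

φ(31) = 31 − 1 = 30 = 2 · 3 · 5.
It suffices to check that the order of 3 is not a proper divisor of 30: compute 3^(30/q) for q ∈ {2, 3, 5}.
3^15 ≡ 30 (mod 31)  [q = 2: ≢ 1 ✓]
3^10 ≡ 25 (mod 31)  [q = 3: ≢ 1 ✓]
3^6 ≡ 16 (mod 31)  [q = 5: ≢ 1 ✓]
None equal 1, so ord_31(3) = 30: 3 is a primitive root.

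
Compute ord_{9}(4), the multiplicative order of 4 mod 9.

ord(4) | φ(9) = φ(3^2) = 3·(3−1) = 6 = 2 · 3.
Divisors of 6: 1, 2, 3, 6.
Check 4^d mod 9 for each divisor in increasing order:
4^1 ≡ 4
4^2 ≡ 7
4^3 ≡ 1
So ord_9(4) = 3.

3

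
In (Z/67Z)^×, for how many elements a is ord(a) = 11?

10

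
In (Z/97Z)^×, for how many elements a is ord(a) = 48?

16

φ(97) = 97 − 1 = 96 = 2^5 · 3.
In a cyclic group of order 96, there are φ(d) elements of order d for each divisor d of 96, and zero for non-divisors.
48 = 2^4 · 3 divides 96, and φ(48) = 16.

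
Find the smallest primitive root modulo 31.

φ(31) = 31 − 1 = 30 = 2 · 3 · 5.
g is a primitive root iff g^(30/q) ≢ 1 (mod 31) for each prime q ∈ {2, 3, 5}.
g = 2: 2^15 ≡ 1 — hits 1, so not a primitive root.
g = 3: 3^15 ≡ 30; 3^10 ≡ 25; 3^6 ≡ 16 — none is 1, so 3 is a primitive root.
The smallest primitive root modulo 31 is 3.

3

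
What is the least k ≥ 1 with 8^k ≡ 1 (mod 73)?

Since 8 ∈ (Z/73Z)^×, its order divides φ(73) = 73 − 1 = 72 = 2^3 · 3^2.
Divisors of 72: 1, 2, 3, 4, 6, 8, 9, 12, 18, 24, 36, 72.
Test each divisor d:
8^1 ≡ 8
8^2 ≡ 64
8^3 ≡ 1
Therefore the multiplicative order of 8 modulo 73 is 3.

3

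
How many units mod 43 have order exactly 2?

φ(43) = 43 − 1 = 42 = 2 · 3 · 7.
In a cyclic group of order 42, there are φ(d) elements of order d for each divisor d of 42, and zero for non-divisors.
2 | 42, and φ(2) = 2 − 1 = 1.

1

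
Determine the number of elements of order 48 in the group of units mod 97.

16

φ(97) = 97 − 1 = 96 = 2^5 · 3.
In a cyclic group of order 96, there are φ(d) elements of order d for each divisor d of 96, and zero for non-divisors.
48 = 2^4 · 3 divides 96, and φ(48) = 16.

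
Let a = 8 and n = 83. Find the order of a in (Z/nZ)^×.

82

Since 8 ∈ (Z/83Z)^×, its order divides φ(83) = 83 − 1 = 82 = 2 · 41.
Divisors of 82: 1, 2, 41, 82.
Test each divisor d:
8^1 ≡ 8 (mod 83)
8^2 ≡ 64 (mod 83)
8^41 ≡ 82 (mod 83)
8^82 ≡ 1 (mod 83) ✓
The smallest such exponent is 82, so the order of 8 is 82.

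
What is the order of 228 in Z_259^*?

Since 228 ∈ (Z/259Z)^×, its order divides φ(259) = φ(7·37) = (7−1)·(37−1) = 6·36 = 216 = 2^3 · 3^3.
Divisors of 216: 1, 2, 3, 4, 6, 8, 9, 12, 18, 24, 27, 36, 54, 72, 108, 216.
Check 228^d mod 259 for each divisor in increasing order:
228^1 ≡ 228
228^2 ≡ 184
228^3 ≡ 253
228^4 ≡ 186
228^6 ≡ 36
228^8 ≡ 149
228^9 ≡ 43
228^12 ≡ 1
So ord_259(228) = 12.

12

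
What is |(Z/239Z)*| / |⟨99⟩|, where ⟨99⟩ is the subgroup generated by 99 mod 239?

2

Since 99 ∈ (Z/239Z)^×, its order divides φ(239) = 239 − 1 = 238 = 2 · 7 · 17.
Divisors of 238: 1, 2, 7, 14, 17, 34, 119, 238.
Compute 99^d (mod 239) for the divisors d until we hit 1:
99^1 ≡ 99 (mod 239)
99^2 ≡ 2 (mod 239)
99^7 ≡ 75 (mod 239)
99^14 ≡ 128 (mod 239)
99^17 ≡ 10 (mod 239)
99^34 ≡ 100 (mod 239)
99^119 ≡ 1 (mod 239) ✓
The order of 99 is 119, so the subgroup it generates has 119 elements.
The index is φ(239) / ord(99) = 238 / 119 = 2.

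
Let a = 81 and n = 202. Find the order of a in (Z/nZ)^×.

Since 81 ∈ (Z/202Z)^×, its order divides φ(202) = φ(2)·φ(101) = 1·100 = 100 = 2^2 · 5^2.
Divisors of 100: 1, 2, 4, 5, 10, 20, 25, 50, 100.
Test each divisor d:
81^1 ≡ 81 (mod 202)
81^2 ≡ 97 (mod 202)
81^4 ≡ 117 (mod 202)
81^5 ≡ 185 (mod 202)
81^10 ≡ 87 (mod 202)
81^20 ≡ 95 (mod 202)
81^25 ≡ 1 (mod 202) ✓
So ord_202(81) = 25.

25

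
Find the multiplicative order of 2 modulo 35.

12

ord(2) | φ(35) = φ(5·7) = (5−1)·(7−1) = 4·6 = 24 = 2^3 · 3.
Divisors of 24: 1, 2, 3, 4, 6, 8, 12, 24.
Compute 2^d (mod 35) for the divisors d until we hit 1:
2^1 ≡ 2 (mod 35)
2^2 ≡ 4 (mod 35)
2^3 ≡ 8 (mod 35)
2^4 ≡ 16 (mod 35)
2^6 ≡ 29 (mod 35)
2^8 ≡ 11 (mod 35)
2^12 ≡ 1 (mod 35) ✓
The smallest such exponent is 12, so the order of 2 is 12.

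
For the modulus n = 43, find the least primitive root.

3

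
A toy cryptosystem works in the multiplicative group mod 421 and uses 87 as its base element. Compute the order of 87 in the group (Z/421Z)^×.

420

Since 87 ∈ (Z/421Z)^×, its order divides φ(421) = 421 − 1 = 420 = 2^2 · 3 · 5 · 7.
Divisors of 420: 1, 2, 3, 4, 5, 6, 7, 10, 12, 14, 15, 20, 21, 28, 30, 35, 42, 60, 70, 84, 105, 140, 210, 420.
Test each divisor d:
87^1 ≡ 87 (mod 421)
87^2 ≡ 412 (mod 421)
87^3 ≡ 59 (mod 421)
87^4 ≡ 81 (mod 421)
87^5 ≡ 311 (mod 421)
87^6 ≡ 113 (mod 421)
87^7 ≡ 148 (mod 421)
87^10 ≡ 312 (mod 421)
87^12 ≡ 139 (mod 421)
87^14 ≡ 12 (mod 421)
87^15 ≡ 202 (mod 421)
87^20 ≡ 93 (mod 421)
87^21 ≡ 92 (mod 421)
87^28 ≡ 144 (mod 421)
87^30 ≡ 388 (mod 421)
87^35 ≡ 262 (mod 421)
87^42 ≡ 44 (mod 421)
87^60 ≡ 247 (mod 421)
87^70 ≡ 21 (mod 421)
87^84 ≡ 252 (mod 421)
87^105 ≡ 29 (mod 421)
87^140 ≡ 20 (mod 421)
87^210 ≡ 420 (mod 421)
87^420 ≡ 1 (mod 421) ✓
Hence ord(87) = 420.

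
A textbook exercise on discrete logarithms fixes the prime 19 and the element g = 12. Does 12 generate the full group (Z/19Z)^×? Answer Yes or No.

No

φ(19) = 19 − 1 = 18 = 2 · 3^2.
An element g generates (Z/19Z)^× iff g^(18/q) ≢ 1 (mod 19) for each prime q ∈ {2, 3}.
12^9 ≡ 18 (mod 19)  [q = 2: ≢ 1 ✓]
12^6 ≡ 1 (mod 19)  [q = 3: ≡ 1 ✗]
12^6 ≡ 1 shows ord(12) | 6, strictly less than φ(19); not a primitive root.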